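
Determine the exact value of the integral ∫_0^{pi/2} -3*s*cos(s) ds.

Integrate by parts once (u = s, dv = -3*cos(s) ds).
An antiderivative is F(s) = -3*s*sin(s) - 3*cos(s).
Then F(pi/2) - F(0) = (-3*pi/2) - (-3) = 3 - 3*pi/2.

3 - 3*pi/2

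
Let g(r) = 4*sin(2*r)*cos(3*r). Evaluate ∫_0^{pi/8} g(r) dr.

-8/5 + sqrt(2 - sqrt(2))/5 + sqrt(sqrt(2) + 2)

Use the identity sin(2*r)cos(3*r) = [sin(5*r) + sin(-r)]/2.
An antiderivative is F(r) = 2*cos(r) - 2*cos(5*r)/5.
Then F(pi/8) - F(0) = (sqrt(2 - sqrt(2))/5 + sqrt(sqrt(2) + 2)) - (8/5) = -8/5 + sqrt(2 - sqrt(2))/5 + sqrt(sqrt(2) + 2).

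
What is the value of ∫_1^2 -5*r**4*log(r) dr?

31/5 - 32*log(2)

Integrate by parts once (u = ln r, dv = -5*r**4 dr).
An antiderivative is F(r) = -r**5*(5*log(r) - 1)/5.
Then F(2) - F(1) = (32/5 - 32*log(2)) - (1/5) = 31/5 - 32*log(2).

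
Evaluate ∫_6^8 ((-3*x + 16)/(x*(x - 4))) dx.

-7*log(2) + 4*log(3)

Factor the denominator: x**2 - 4*x = x(x - 4).
Partial fractions: (-3*x + 16)/(x*(x - 4)) = -4/x + 1/(x - 4).
An antiderivative is F(x) = -4*log(x) + log(x - 4).
Then F(8) - F(6) = (-10*log(2)) - (-4*log(3) - 3*log(2)) = -7*log(2) + 4*log(3).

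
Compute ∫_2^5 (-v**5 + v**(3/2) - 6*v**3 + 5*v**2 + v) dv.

By the power rule, an antiderivative is F(v) = -v**6/6 + 2*v**(5/2)/5 - 3*v**4/2 + 5*v**3/3 + v**2/2.
Then F(5) - F(2) = (-19925/6 + 10*sqrt(5)) - (-58/3 + 8*sqrt(2)/5) = -6603/2 - 8*sqrt(2)/5 + 10*sqrt(5).

-6603/2 - 8*sqrt(2)/5 + 10*sqrt(5)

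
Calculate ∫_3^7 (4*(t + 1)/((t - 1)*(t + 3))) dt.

log(25)

Factor the denominator: t**2 + 2*t - 3 = (t + 3)(t - 1).
Partial fractions: 4*(t + 1)/((t - 1)*(t + 3)) = 2/(t + 3) + 2/(t - 1).
An antiderivative is F(t) = 2*log(t - 1) + 2*log(t + 3).
Then F(7) - F(3) = (2*log(3) + 4*log(2) + 2*log(5)) - (2*log(3) + 4*log(2)) = log(25).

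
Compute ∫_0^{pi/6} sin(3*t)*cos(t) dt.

5/16

Use the identity sin(3*t)cos(t) = [sin(4*t) + sin(2*t)]/2.
An antiderivative is F(t) = -cos(2*t)/4 - cos(4*t)/8.
Then F(pi/6) - F(0) = (-1/16) - (-3/8) = 5/16.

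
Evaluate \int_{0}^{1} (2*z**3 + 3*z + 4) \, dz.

6

By the power rule, an antiderivative is F(z) = z**4/2 + 3*z**2/2 + 4*z.
Then F(1) - F(0) = (6) - (0) = 6.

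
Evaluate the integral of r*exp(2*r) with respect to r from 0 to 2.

Integrate by parts once (u = r, dv = exp(2*r) dr).
An antiderivative is F(r) = (2*r - 1)*exp(2*r)/4.
Then F(2) - F(0) = (3*exp(4)/4) - (-1/4) = 1/4 + 3*exp(4)/4.

1/4 + 3*exp(4)/4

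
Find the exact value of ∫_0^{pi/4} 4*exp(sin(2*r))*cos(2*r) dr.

Let u = sin(2*r), so du = 2*cos(2*r) dr. When r = 0, u = 0; when r = pi/4, u = 1.
The integral becomes 2·∫ exp(u) du from 0 to 1, with antiderivative 2*exp(u).
Back in r: F(r) = 2*exp(sin(2*r)).
Then F(pi/4) - F(0) = (2*E) - (2) = -2 + 2*E.

-2 + 2*E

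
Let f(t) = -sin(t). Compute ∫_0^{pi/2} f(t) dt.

-1

An antiderivative is F(t) = cos(t).
Then F(pi/2) - F(0) = (0) - (1) = -1.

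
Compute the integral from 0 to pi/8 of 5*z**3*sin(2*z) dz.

5*sqrt(2)*(-384 - pi**3 + 12*pi**2 + 96*pi)/2048

Integrate by parts 3 times (u = z^3, dv = 5*sin(2*z) dz).
An antiderivative is F(z) = -5*z**3*cos(2*z)/2 + 15*z**2*sin(2*z)/4 + 15*z*cos(2*z)/4 - 15*sin(2*z)/8.
Then F(pi/8) - F(0) = (5*sqrt(2)*(-384 - pi**3 + 12*pi**2 + 96*pi)/2048) - (0) = 5*sqrt(2)*(-384 - pi**3 + 12*pi**2 + 96*pi)/2048.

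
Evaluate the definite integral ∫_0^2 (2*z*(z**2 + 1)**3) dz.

Let u = z**2 + 1, so du = 2*z dz. When z = 0, u = 1; when z = 2, u = 5.
The integral becomes ∫ u**3 du from 1 to 5, with antiderivative u**4/4.
Back in z: F(z) = (z**2 + 1)**4/4.
Then F(2) - F(0) = (625/4) - (1/4) = 156.

156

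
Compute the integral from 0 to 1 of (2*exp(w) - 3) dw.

-5 + 2*E

An antiderivative is F(w) = -3*w + 2*exp(w).
Then F(1) - F(0) = (-3 + 2*E) - (2) = -5 + 2*E.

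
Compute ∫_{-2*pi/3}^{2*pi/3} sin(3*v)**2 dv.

Use the identity sin^2(3*v) = (1 - cos(6*v))/2.
An antiderivative is F(v) = v/2 - sin(6*v)/12.
Then F(2*pi/3) - F(-2*pi/3) = (pi/3) - (-pi/3) = 2*pi/3.

2*pi/3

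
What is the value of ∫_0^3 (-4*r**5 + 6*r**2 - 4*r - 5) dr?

-465

By the power rule, an antiderivative is F(r) = -2*r**6/3 + 2*r**3 - 2*r**2 - 5*r.
Then F(3) - F(0) = (-465) - (0) = -465.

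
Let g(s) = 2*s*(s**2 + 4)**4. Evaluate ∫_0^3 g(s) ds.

370269/5

Let u = s**2 + 4, so du = 2*s ds. When s = 0, u = 4; when s = 3, u = 13.
The integral becomes ∫ u**4 du from 4 to 13, with antiderivative u**5/5.
Back in s: F(s) = (s**2 + 4)**5/5.
Then F(3) - F(0) = (371293/5) - (1024/5) = 370269/5.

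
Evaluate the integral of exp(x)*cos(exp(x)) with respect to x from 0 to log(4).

-sin(1) + sin(4)

Let u = exp(x), so du = exp(x) dx. When x = 0, u = 1; when x = log(4), u = 4.
The integral becomes ∫ cos(u) du from 1 to 4, with antiderivative sin(u).
Back in x: F(x) = sin(exp(x)).
Then F(log(4)) - F(0) = (sin(4)) - (sin(1)) = -sin(1) + sin(4).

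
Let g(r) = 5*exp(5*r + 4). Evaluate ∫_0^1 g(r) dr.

Let u = 5*r + 4, so du = 5 dr. When r = 0, u = 4; when r = 1, u = 9.
The integral becomes ∫ exp(u) du from 4 to 9, with antiderivative exp(u).
Back in r: F(r) = exp(5*r + 4).
Then F(1) - F(0) = (exp(9)) - (exp(4)) = -exp(4) + exp(9).

-exp(4) + exp(9)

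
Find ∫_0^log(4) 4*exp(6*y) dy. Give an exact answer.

Let u = exp(y), so du = exp(y) dy. When y = 0, u = 1; when y = log(4), u = 4.
The integral becomes 4·∫ u**5 du from 1 to 4, with antiderivative 2*u**6/3.
Back in y: F(y) = 2*exp(6*y)/3.
Then F(log(4)) - F(0) = (8192/3) - (2/3) = 2730.

2730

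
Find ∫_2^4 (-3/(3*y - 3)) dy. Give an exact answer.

-log(3)

An antiderivative is F(y) = -log(3*y - 3).
Then F(4) - F(2) = (-log(9)) - (-log(3)) = -log(3).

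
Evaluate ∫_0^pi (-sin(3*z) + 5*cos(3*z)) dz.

An antiderivative is F(z) = 5*sin(3*z)/3 + cos(3*z)/3.
Then F(pi) - F(0) = (-1/3) - (1/3) = -2/3.

-2/3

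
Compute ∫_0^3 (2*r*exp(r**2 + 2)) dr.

-exp(2) + exp(11)

Let u = r**2 + 2, so du = 2*r dr. When r = 0, u = 2; when r = 3, u = 11.
The integral becomes ∫ exp(u) du from 2 to 11, with antiderivative exp(u).
Back in r: F(r) = exp(r**2 + 2).
Then F(3) - F(0) = (exp(11)) - (exp(2)) = -exp(2) + exp(11).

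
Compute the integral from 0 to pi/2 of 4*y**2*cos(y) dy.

Integrate by parts twice (u = y^2, dv = 4*cos(y) dy).
An antiderivative is F(y) = 4*y**2*sin(y) + 8*y*cos(y) - 8*sin(y).
Then F(pi/2) - F(0) = (-8 + pi**2) - (0) = -8 + pi**2.

-8 + pi**2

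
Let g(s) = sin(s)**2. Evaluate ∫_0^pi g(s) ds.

Use the identity sin^2(s) = (1 - cos(2*s))/2.
An antiderivative is F(s) = s/2 - sin(2*s)/4.
Then F(pi) - F(0) = (pi/2) - (0) = pi/2.

pi/2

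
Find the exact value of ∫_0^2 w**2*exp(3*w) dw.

-2/27 + 26*exp(6)/27

Integrate by parts twice (u = w^2, dv = exp(3*w) dw).
An antiderivative is F(w) = (9*w**2 - 6*w + 2)*exp(3*w)/27.
Then F(2) - F(0) = (26*exp(6)/27) - (2/27) = -2/27 + 26*exp(6)/27.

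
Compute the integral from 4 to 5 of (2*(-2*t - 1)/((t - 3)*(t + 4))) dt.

log(16/81)

Factor the denominator: t**2 + t - 12 = (t + 4)(t - 3).
Partial fractions: 2*(-2*t - 1)/((t - 3)*(t + 4)) = -2/(t + 4) - 2/(t - 3).
An antiderivative is F(t) = -2*log(t - 3) - 2*log(t + 4).
Then F(5) - F(4) = (-4*log(3) - 2*log(2)) - (-log(64)) = log(16/81).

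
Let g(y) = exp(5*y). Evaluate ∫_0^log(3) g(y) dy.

242/5

Let u = exp(y), so du = exp(y) dy. When y = 0, u = 1; when y = log(3), u = 3.
The integral becomes ∫ u**4 du from 1 to 3, with antiderivative u**5/5.
Back in y: F(y) = exp(5*y)/5.
Then F(log(3)) - F(0) = (243/5) - (1/5) = 242/5.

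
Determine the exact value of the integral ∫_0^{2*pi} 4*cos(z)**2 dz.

4*pi

Use the identity cos^2(z) = (1 + cos(2*z))/2.
An antiderivative is F(z) = 2*z + sin(2*z).
Then F(2*pi) - F(0) = (4*pi) - (0) = 4*pi.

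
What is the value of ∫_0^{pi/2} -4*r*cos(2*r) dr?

Integrate by parts once (u = r, dv = -4*cos(2*r) dr).
An antiderivative is F(r) = -2*r*sin(2*r) - cos(2*r).
Then F(pi/2) - F(0) = (1) - (-1) = 2.

2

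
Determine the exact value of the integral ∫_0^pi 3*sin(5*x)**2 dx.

3*pi/2

Use the identity sin^2(5*x) = (1 - cos(10*x))/2.
An antiderivative is F(x) = 3*x/2 - 3*sin(10*x)/20.
Then F(pi) - F(0) = (3*pi/2) - (0) = 3*pi/2.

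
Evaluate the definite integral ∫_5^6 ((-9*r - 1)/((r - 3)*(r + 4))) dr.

-5*log(5) - log(2) + 6*log(3)

Factor the denominator: r**2 + r - 12 = (r + 4)(r - 3).
Partial fractions: (-9*r - 1)/((r - 3)*(r + 4)) = -5/(r + 4) - 4/(r - 3).
An antiderivative is F(r) = -4*log(r - 3) - 5*log(r + 4).
Then F(6) - F(5) = (-5*log(5) - 4*log(3) - 5*log(2)) - (-10*log(3) - 4*log(2)) = -5*log(5) - log(2) + 6*log(3).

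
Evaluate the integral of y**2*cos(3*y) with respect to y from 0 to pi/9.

Integrate by parts twice (u = y^2, dv = cos(3*y) dy).
An antiderivative is F(y) = y**2*sin(3*y)/3 + 2*y*cos(3*y)/9 - 2*sin(3*y)/27.
Then F(pi/9) - F(0) = (-sqrt(3)/27 + sqrt(3)*pi**2/486 + pi/81) - (0) = -sqrt(3)/27 + sqrt(3)*pi**2/486 + pi/81.

-sqrt(3)/27 + sqrt(3)*pi**2/486 + pi/81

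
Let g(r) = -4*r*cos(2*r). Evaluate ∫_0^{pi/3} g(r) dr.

Integrate by parts once (u = r, dv = -4*cos(2*r) dr).
An antiderivative is F(r) = -2*r*sin(2*r) - cos(2*r).
Then F(pi/3) - F(0) = (-sqrt(3)*pi/3 + 1/2) - (-1) = -sqrt(3)*pi/3 + 3/2.

-sqrt(3)*pi/3 + 3/2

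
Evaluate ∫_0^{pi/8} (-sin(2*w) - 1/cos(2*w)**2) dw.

-1 + sqrt(2)/4

An antiderivative is F(w) = cos(2*w)/2 - tan(2*w)/2.
Then F(pi/8) - F(0) = (-1/2 + sqrt(2)/4) - (1/2) = -1 + sqrt(2)/4.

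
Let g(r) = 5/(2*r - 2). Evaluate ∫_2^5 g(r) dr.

log(32)

An antiderivative is F(r) = 5*log(2*r - 2)/2.
Then F(5) - F(2) = (15*log(2)/2) - (5*log(2)/2) = log(32).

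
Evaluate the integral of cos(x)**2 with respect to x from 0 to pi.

pi/2

Use the identity cos^2(x) = (1 + cos(2*x))/2.
An antiderivative is F(x) = x/2 + sin(2*x)/4.
Then F(pi) - F(0) = (pi/2) - (0) = pi/2.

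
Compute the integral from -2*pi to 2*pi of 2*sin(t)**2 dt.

Use the identity sin^2(t) = (1 - cos(2*t))/2.
An antiderivative is F(t) = t - sin(2*t)/2.
Then F(2*pi) - F(-2*pi) = (2*pi) - (-2*pi) = 4*pi.

4*pi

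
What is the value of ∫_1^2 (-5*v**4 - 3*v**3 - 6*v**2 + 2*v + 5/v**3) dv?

-411/8

By the power rule, an antiderivative is F(v) = -v**5 - 3*v**4/4 - 2*v**3 + v**2 - 5/(2*v**2).
Then F(2) - F(1) = (-453/8) - (-21/4) = -411/8.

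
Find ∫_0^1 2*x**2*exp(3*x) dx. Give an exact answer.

Integrate by parts twice (u = x^2, dv = 2*exp(3*x) dx).
An antiderivative is F(x) = (18*x**2 - 12*x + 4)*exp(3*x)/27.
Then F(1) - F(0) = (10*exp(3)/27) - (4/27) = -4/27 + 10*exp(3)/27.

-4/27 + 10*exp(3)/27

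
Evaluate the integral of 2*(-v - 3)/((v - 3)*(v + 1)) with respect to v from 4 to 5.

log(3/20)

Factor the denominator: v**2 - 2*v - 3 = (v + 1)(v - 3).
Partial fractions: 2*(-v - 3)/((v - 3)*(v + 1)) = 1/(v + 1) - 3/(v - 3).
An antiderivative is F(v) = -3*log(v - 3) + log(v + 1).
Then F(5) - F(4) = (log(3/4)) - (log(5)) = log(3/20).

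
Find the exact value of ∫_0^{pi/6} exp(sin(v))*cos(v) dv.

-1 + exp(1/2)

Let u = sin(v), so du = cos(v) dv. When v = 0, u = 0; when v = pi/6, u = 1/2.
The integral becomes ∫ exp(u) du from 0 to 1/2, with antiderivative exp(u).
Back in v: F(v) = exp(sin(v)).
Then F(pi/6) - F(0) = (exp(1/2)) - (1) = -1 + exp(1/2).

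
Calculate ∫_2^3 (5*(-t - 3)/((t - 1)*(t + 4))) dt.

Factor the denominator: t**2 + 3*t - 4 = (t + 4)(t - 1).
Partial fractions: 5*(-t - 3)/((t - 1)*(t + 4)) = -1/(t + 4) - 4/(t - 1).
An antiderivative is F(t) = -4*log(t - 1) - log(t + 4).
Then F(3) - F(2) = (-4*log(2) - log(7)) - (-log(6)) = log(3/56).

log(3/56)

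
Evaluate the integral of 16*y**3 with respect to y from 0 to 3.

324

Let u = 2*y, so du = 2 dy. When y = 0, u = 0; when y = 3, u = 6.
The integral becomes ∫ u**3 du from 0 to 6, with antiderivative u**4/4.
Back in y: F(y) = 4*y**4.
Then F(3) - F(0) = (324) - (0) = 324.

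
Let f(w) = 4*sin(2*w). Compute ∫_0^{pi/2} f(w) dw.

4

An antiderivative is F(w) = -2*cos(2*w).
Then F(pi/2) - F(0) = (2) - (-2) = 4.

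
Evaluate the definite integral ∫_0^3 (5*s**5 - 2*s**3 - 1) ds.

564

By the power rule, an antiderivative is F(s) = 5*s**6/6 - s**4/2 - s.
Then F(3) - F(0) = (564) - (0) = 564.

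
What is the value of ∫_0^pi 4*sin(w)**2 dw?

2*pi

Use the identity sin^2(w) = (1 - cos(2*w))/2.
An antiderivative is F(w) = 2*w - sin(2*w).
Then F(pi) - F(0) = (2*pi) - (0) = 2*pi.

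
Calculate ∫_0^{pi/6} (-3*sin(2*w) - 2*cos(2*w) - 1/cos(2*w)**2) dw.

-sqrt(3) - 3/4

An antiderivative is F(w) = -sin(2*w) + 3*cos(2*w)/2 - tan(2*w)/2.
Then F(pi/6) - F(0) = (3/4 - sqrt(3)) - (3/2) = -sqrt(3) - 3/4.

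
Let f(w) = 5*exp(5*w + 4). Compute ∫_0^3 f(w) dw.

Let u = 5*w + 4, so du = 5 dw. When w = 0, u = 4; when w = 3, u = 19.
The integral becomes ∫ exp(u) du from 4 to 19, with antiderivative exp(u).
Back in w: F(w) = exp(5*w + 4).
Then F(3) - F(0) = (exp(19)) - (exp(4)) = -exp(4) + exp(19).

-exp(4) + exp(19)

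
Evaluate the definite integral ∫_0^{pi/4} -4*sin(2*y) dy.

An antiderivative is F(y) = 2*cos(2*y).
Then F(pi/4) - F(0) = (0) - (2) = -2.

-2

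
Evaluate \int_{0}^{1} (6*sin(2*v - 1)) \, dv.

0

Let u = 2*v - 1, so du = 2 dv. When v = 0, u = -1; when v = 1, u = 1.
The integral becomes 3·∫ sin(u) du from -1 to 1, with antiderivative -3*cos(u).
Back in v: F(v) = -3*cos(2*v - 1).
Then F(1) - F(0) = (-3*cos(1)) - (-3*cos(1)) = 0.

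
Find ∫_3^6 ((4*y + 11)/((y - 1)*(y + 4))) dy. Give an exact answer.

-log(7) - 2*log(2) + 4*log(5)

Factor the denominator: y**2 + 3*y - 4 = (y + 4)(y - 1).
Partial fractions: (4*y + 11)/((y - 1)*(y + 4)) = 1/(y + 4) + 3/(y - 1).
An antiderivative is F(y) = 3*log(y - 1) + log(y + 4).
Then F(6) - F(3) = (log(2) + 4*log(5)) - (log(56)) = -log(7) - 2*log(2) + 4*log(5).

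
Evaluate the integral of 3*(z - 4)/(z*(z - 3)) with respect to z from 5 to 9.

Factor the denominator: z**2 - 3*z = z(z - 3).
Partial fractions: 3*(z - 4)/(z*(z - 3)) = 4/z - 1/(z - 3).
An antiderivative is F(z) = 4*log(z) - log(z - 3).
Then F(9) - F(5) = (-log(2) + 7*log(3)) - (-log(2) + 4*log(5)) = -4*log(5) + 7*log(3).

-4*log(5) + 7*log(3)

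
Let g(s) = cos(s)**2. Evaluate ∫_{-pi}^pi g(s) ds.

Use the identity cos^2(s) = (1 + cos(2*s))/2.
An antiderivative is F(s) = s/2 + sin(2*s)/4.
Then F(pi) - F(-pi) = (pi/2) - (-pi/2) = pi.

pi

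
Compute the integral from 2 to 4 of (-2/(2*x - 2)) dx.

-log(3)

An antiderivative is F(x) = -log(2*x - 2).
Then F(4) - F(2) = (-log(6)) - (-log(2)) = -log(3).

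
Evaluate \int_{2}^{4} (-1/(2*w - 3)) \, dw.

An antiderivative is F(w) = -log(2*w - 3)/2.
Then F(4) - F(2) = (-log(5)/2) - (0) = -log(5)/2.

-log(5)/2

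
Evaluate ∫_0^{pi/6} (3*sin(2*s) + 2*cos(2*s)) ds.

An antiderivative is F(s) = sin(2*s) - 3*cos(2*s)/2.
Then F(pi/6) - F(0) = (-3/4 + sqrt(3)/2) - (-3/2) = 3/4 + sqrt(3)/2.

3/4 + sqrt(3)/2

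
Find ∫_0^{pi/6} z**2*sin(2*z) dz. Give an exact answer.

-1/8 - pi**2/144 + sqrt(3)*pi/24

Integrate by parts twice (u = z^2, dv = sin(2*z) dz).
An antiderivative is F(z) = -z**2*cos(2*z)/2 + z*sin(2*z)/2 + cos(2*z)/4.
Then F(pi/6) - F(0) = (-pi**2/144 + 1/8 + sqrt(3)*pi/24) - (1/4) = -1/8 - pi**2/144 + sqrt(3)*pi/24.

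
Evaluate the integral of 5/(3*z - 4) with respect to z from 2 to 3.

-5*log(2)/3 + 5*log(5)/3

An antiderivative is F(z) = 5*log(3*z - 4)/3.
Then F(3) - F(2) = (5*log(5)/3) - (5*log(2)/3) = -5*log(2)/3 + 5*log(5)/3.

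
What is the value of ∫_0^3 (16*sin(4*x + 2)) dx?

Let u = 4*x + 2, so du = 4 dx. When x = 0, u = 2; when x = 3, u = 14.
The integral becomes 4·∫ sin(u) du from 2 to 14, with antiderivative -4*cos(u).
Back in x: F(x) = -4*cos(4*x + 2).
Then F(3) - F(0) = (-4*cos(14)) - (-4*cos(2)) = 4*cos(2) - 4*cos(14).

4*cos(2) - 4*cos(14)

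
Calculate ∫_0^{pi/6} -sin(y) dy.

-1 + sqrt(3)/2

An antiderivative is F(y) = cos(y).
Then F(pi/6) - F(0) = (sqrt(3)/2) - (1) = -1 + sqrt(3)/2.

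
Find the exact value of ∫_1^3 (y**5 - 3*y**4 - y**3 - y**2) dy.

By the power rule, an antiderivative is F(y) = y**6/6 - 3*y**5/5 - y**4/4 - y**3/3.
Then F(3) - F(1) = (-1071/20) - (-61/60) = -788/15.

-788/15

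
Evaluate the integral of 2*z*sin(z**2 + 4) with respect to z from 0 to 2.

cos(4) - cos(8)

Let u = z**2 + 4, so du = 2*z dz. When z = 0, u = 4; when z = 2, u = 8.
The integral becomes ∫ sin(u) du from 4 to 8, with antiderivative -cos(u).
Back in z: F(z) = -cos(z**2 + 4).
Then F(2) - F(0) = (-cos(8)) - (-cos(4)) = cos(4) - cos(8).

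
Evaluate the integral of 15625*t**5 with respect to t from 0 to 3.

3796875/2

Let u = 5*t, so du = 5 dt. When t = 0, u = 0; when t = 3, u = 15.
The integral becomes ∫ u**5 du from 0 to 15, with antiderivative u**6/6.
Back in t: F(t) = 15625*t**6/6.
Then F(3) - F(0) = (3796875/2) - (0) = 3796875/2.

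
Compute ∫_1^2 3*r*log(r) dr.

-9/4 + log(64)

Integrate by parts once (u = ln r, dv = 3*r dr).
An antiderivative is F(r) = 3*r**2*(2*log(r) - 1)/4.
Then F(2) - F(1) = (-3 + log(64)) - (-3/4) = -9/4 + log(64).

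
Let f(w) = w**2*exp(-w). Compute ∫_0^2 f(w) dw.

Integrate by parts twice (u = w^2, dv = exp(-w) dw).
An antiderivative is F(w) = (-w**2 - 2*w - 2)*exp(-w).
Then F(2) - F(0) = (-10*exp(-2)) - (-2) = 2 - 10*exp(-2).

2 - 10*exp(-2)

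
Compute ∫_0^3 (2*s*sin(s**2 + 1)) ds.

cos(1) - cos(10)

Let u = s**2 + 1, so du = 2*s ds. When s = 0, u = 1; when s = 3, u = 10.
The integral becomes ∫ sin(u) du from 1 to 10, with antiderivative -cos(u).
Back in s: F(s) = -cos(s**2 + 1).
Then F(3) - F(0) = (-cos(10)) - (-cos(1)) = cos(1) - cos(10).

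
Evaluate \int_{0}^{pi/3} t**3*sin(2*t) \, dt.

-pi/8 - 3*sqrt(3)/16 + pi**3/108 + sqrt(3)*pi**2/24

Integrate by parts 3 times (u = t^3, dv = sin(2*t) dt).
An antiderivative is F(t) = -t**3*cos(2*t)/2 + 3*t**2*sin(2*t)/4 + 3*t*cos(2*t)/4 - 3*sin(2*t)/8.
Then F(pi/3) - F(0) = (-pi/8 - 3*sqrt(3)/16 + pi**3/108 + sqrt(3)*pi**2/24) - (0) = -pi/8 - 3*sqrt(3)/16 + pi**3/108 + sqrt(3)*pi**2/24.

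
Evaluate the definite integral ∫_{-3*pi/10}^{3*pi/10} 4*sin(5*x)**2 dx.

6*pi/5

Use the identity sin^2(5*x) = (1 - cos(10*x))/2.
An antiderivative is F(x) = 2*x - sin(10*x)/5.
Then F(3*pi/10) - F(-3*pi/10) = (3*pi/5) - (-3*pi/5) = 6*pi/5.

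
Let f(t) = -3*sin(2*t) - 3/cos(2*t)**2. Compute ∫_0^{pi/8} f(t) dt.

An antiderivative is F(t) = 3*cos(2*t)/2 - 3*tan(2*t)/2.
Then F(pi/8) - F(0) = (-3/2 + 3*sqrt(2)/4) - (3/2) = -3 + 3*sqrt(2)/4.

-3 + 3*sqrt(2)/4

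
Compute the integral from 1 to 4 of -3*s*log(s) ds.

Integrate by parts once (u = ln s, dv = -3*s ds).
An antiderivative is F(s) = -3*s**2*(2*log(s) - 1)/4.
Then F(4) - F(1) = (12 - 48*log(2)) - (3/4) = 45/4 - 48*log(2).

45/4 - 48*log(2)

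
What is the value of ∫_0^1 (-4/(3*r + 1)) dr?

An antiderivative is F(r) = -4*log(3*r + 1)/3.
Then F(1) - F(0) = (-8*log(2)/3) - (0) = -8*log(2)/3.

-8*log(2)/3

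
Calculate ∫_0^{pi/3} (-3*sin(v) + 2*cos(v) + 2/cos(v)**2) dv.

An antiderivative is F(v) = 2*sin(v) + 3*cos(v) + 2*tan(v).
Then F(pi/3) - F(0) = (3/2 + 3*sqrt(3)) - (3) = -3/2 + 3*sqrt(3).

-3/2 + 3*sqrt(3)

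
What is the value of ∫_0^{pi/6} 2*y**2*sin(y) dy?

Integrate by parts twice (u = y^2, dv = 2*sin(y) dy).
An antiderivative is F(y) = -2*y**2*cos(y) + 4*y*sin(y) + 4*cos(y).
Then F(pi/6) - F(0) = (-sqrt(3)*pi**2/36 + pi/3 + 2*sqrt(3)) - (4) = -4 - sqrt(3)*pi**2/36 + pi/3 + 2*sqrt(3).

-4 - sqrt(3)*pi**2/36 + pi/3 + 2*sqrt(3)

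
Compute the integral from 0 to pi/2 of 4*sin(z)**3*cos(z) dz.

Let u = sin(z), so du = cos(z) dz. When z = 0, u = 0; when z = pi/2, u = 1.
The integral becomes 4·∫ u**3 du from 0 to 1, with antiderivative u**4.
Back in z: F(z) = sin(z)**4.
Then F(pi/2) - F(0) = (1) - (0) = 1.

1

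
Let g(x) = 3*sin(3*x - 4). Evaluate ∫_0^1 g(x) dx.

Let u = 3*x - 4, so du = 3 dx. When x = 0, u = -4; when x = 1, u = -1.
The integral becomes ∫ sin(u) du from -4 to -1, with antiderivative -cos(u).
Back in x: F(x) = -cos(3*x - 4).
Then F(1) - F(0) = (-cos(1)) - (-cos(4)) = cos(4) - cos(1).

cos(4) - cos(1)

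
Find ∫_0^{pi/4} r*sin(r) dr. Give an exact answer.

sqrt(2)*(4 - pi)/8

Integrate by parts once (u = r, dv = sin(r) dr).
An antiderivative is F(r) = -r*cos(r) + sin(r).
Then F(pi/4) - F(0) = (sqrt(2)*(4 - pi)/8) - (0) = sqrt(2)*(4 - pi)/8.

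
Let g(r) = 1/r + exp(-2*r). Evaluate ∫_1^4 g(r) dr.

(-1 + exp(6) + 4*exp(8)*log(2))*exp(-8)/2

An antiderivative is F(r) = log(r) - exp(-2*r)/2.
Then F(4) - F(1) = (-exp(-8)/2 + 2*log(2)) - (-exp(-2)/2) = (-1 + exp(6) + 4*exp(8)*log(2))*exp(-8)/2.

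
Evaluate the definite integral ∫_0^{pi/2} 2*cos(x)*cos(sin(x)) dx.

Let u = sin(x), so du = cos(x) dx. When x = 0, u = 0; when x = pi/2, u = 1.
The integral becomes 2·∫ cos(u) du from 0 to 1, with antiderivative 2*sin(u).
Back in x: F(x) = 2*sin(sin(x)).
Then F(pi/2) - F(0) = (2*sin(1)) - (0) = 2*sin(1).

2*sin(1)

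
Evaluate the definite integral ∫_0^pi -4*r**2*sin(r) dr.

16 - 4*pi**2

Integrate by parts twice (u = r^2, dv = -4*sin(r) dr).
An antiderivative is F(r) = 4*r**2*cos(r) - 8*r*sin(r) - 8*cos(r).
Then F(pi) - F(0) = (8 - 4*pi**2) - (-8) = 16 - 4*pi**2.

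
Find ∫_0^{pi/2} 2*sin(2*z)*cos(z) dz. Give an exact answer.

4/3

Use the identity sin(2*z)cos(z) = [sin(3*z) + sin(z)]/2.
An antiderivative is F(z) = -cos(z) - cos(3*z)/3.
Then F(pi/2) - F(0) = (0) - (-4/3) = 4/3.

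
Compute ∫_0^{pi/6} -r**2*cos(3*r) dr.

Integrate by parts twice (u = r^2, dv = -cos(3*r) dr).
An antiderivative is F(r) = -r**2*sin(3*r)/3 - 2*r*cos(3*r)/9 + 2*sin(3*r)/27.
Then F(pi/6) - F(0) = (2/27 - pi**2/108) - (0) = 2/27 - pi**2/108.

2/27 - pi**2/108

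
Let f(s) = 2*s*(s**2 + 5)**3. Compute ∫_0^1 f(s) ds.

Let u = s**2 + 5, so du = 2*s ds. When s = 0, u = 5; when s = 1, u = 6.
The integral becomes ∫ u**3 du from 5 to 6, with antiderivative u**4/4.
Back in s: F(s) = (s**2 + 5)**4/4.
Then F(1) - F(0) = (324) - (625/4) = 671/4.

671/4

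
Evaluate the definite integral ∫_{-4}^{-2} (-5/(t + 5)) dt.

An antiderivative is F(t) = -5*log(t + 5).
Then F(-2) - F(-4) = (-5*log(3)) - (0) = -5*log(3).

-5*log(3)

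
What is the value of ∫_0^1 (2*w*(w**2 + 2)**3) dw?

65/4

Let u = w**2 + 2, so du = 2*w dw. When w = 0, u = 2; when w = 1, u = 3.
The integral becomes ∫ u**3 du from 2 to 3, with antiderivative u**4/4.
Back in w: F(w) = (w**2 + 2)**4/4.
Then F(1) - F(0) = (81/4) - (4) = 65/4.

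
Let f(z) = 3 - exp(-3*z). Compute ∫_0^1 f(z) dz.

An antiderivative is F(z) = 3*z + exp(-3*z)/3.
Then F(1) - F(0) = (exp(-3)/3 + 3) - (1/3) = exp(-3)/3 + 8/3.

exp(-3)/3 + 8/3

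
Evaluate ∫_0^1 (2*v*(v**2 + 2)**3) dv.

65/4

Let u = v**2 + 2, so du = 2*v dv. When v = 0, u = 2; when v = 1, u = 3.
The integral becomes ∫ u**3 du from 2 to 3, with antiderivative u**4/4.
Back in v: F(v) = (v**2 + 2)**4/4.
Then F(1) - F(0) = (81/4) - (4) = 65/4.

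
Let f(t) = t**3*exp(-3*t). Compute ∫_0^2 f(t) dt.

2/27 - 122*exp(-6)/27

Integrate by parts 3 times (u = t^3, dv = exp(-3*t) dt).
An antiderivative is F(t) = (-9*t**3 - 9*t**2 - 6*t - 2)*exp(-3*t)/27.
Then F(2) - F(0) = (-122*exp(-6)/27) - (-2/27) = 2/27 - 122*exp(-6)/27.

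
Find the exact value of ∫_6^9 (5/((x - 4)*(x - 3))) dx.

-10*log(2) + 5*log(5)

Factor the denominator: x**2 - 7*x + 12 = (x - 3)(x - 4).
Partial fractions: 5/((x - 4)*(x - 3)) = -5/(x - 3) + 5/(x - 4).
An antiderivative is F(x) = 5*log(x - 4) - 5*log(x - 3).
Then F(9) - F(6) = (-5*log(3) - 5*log(2) + 5*log(5)) - (-5*log(3) + 5*log(2)) = -10*log(2) + 5*log(5).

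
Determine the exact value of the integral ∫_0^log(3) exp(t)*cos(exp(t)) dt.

Let u = exp(t), so du = exp(t) dt. When t = 0, u = 1; when t = log(3), u = 3.
The integral becomes ∫ cos(u) du from 1 to 3, with antiderivative sin(u).
Back in t: F(t) = sin(exp(t)).
Then F(log(3)) - F(0) = (sin(3)) - (sin(1)) = -sin(1) + sin(3).

-sin(1) + sin(3)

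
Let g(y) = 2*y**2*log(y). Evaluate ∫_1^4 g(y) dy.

-14 + 256*log(2)/3

Integrate by parts once (u = ln y, dv = 2*y**2 dy).
An antiderivative is F(y) = 2*y**3*(3*log(y) - 1)/9.
Then F(4) - F(1) = (-128/9 + 256*log(2)/3) - (-2/9) = -14 + 256*log(2)/3.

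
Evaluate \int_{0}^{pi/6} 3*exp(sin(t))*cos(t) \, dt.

-3 + 3*exp(1/2)

Let u = sin(t), so du = cos(t) dt. When t = 0, u = 0; when t = pi/6, u = 1/2.
The integral becomes 3·∫ exp(u) du from 0 to 1/2, with antiderivative 3*exp(u).
Back in t: F(t) = 3*exp(sin(t)).
Then F(pi/6) - F(0) = (3*exp(1/2)) - (3) = -3 + 3*exp(1/2).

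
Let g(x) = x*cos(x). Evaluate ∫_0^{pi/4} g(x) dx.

Integrate by parts once (u = x, dv = cos(x) dx).
An antiderivative is F(x) = x*sin(x) + cos(x).
Then F(pi/4) - F(0) = (sqrt(2)*(pi + 4)/8) - (1) = -1 + sqrt(2)*pi/8 + sqrt(2)/2.

-1 + sqrt(2)*pi/8 + sqrt(2)/2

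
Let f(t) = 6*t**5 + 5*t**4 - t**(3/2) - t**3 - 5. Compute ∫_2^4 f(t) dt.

8*sqrt(2)/5 + 24706/5

By the power rule, an antiderivative is F(t) = t**6 - 2*t**(5/2)/5 + t**5 - t**4/4 - 5*t.
Then F(4) - F(2) = (25116/5) - (82 - 8*sqrt(2)/5) = 8*sqrt(2)/5 + 24706/5.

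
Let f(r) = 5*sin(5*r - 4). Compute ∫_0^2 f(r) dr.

-cos(6) + cos(4)

Let u = 5*r - 4, so du = 5 dr. When r = 0, u = -4; when r = 2, u = 6.
The integral becomes ∫ sin(u) du from -4 to 6, with antiderivative -cos(u).
Back in r: F(r) = -cos(5*r - 4).
Then F(2) - F(0) = (-cos(6)) - (-cos(4)) = -cos(6) + cos(4).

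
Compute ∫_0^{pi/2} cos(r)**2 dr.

pi/4

Use the identity cos^2(r) = (1 + cos(2*r))/2.
An antiderivative is F(r) = r/2 + sin(2*r)/4.
Then F(pi/2) - F(0) = (pi/4) - (0) = pi/4.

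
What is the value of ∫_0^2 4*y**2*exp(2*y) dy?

-1 + 5*exp(4)

Integrate by parts twice (u = y^2, dv = 4*exp(2*y) dy).
An antiderivative is F(y) = (2*y**2 - 2*y + 1)*exp(2*y).
Then F(2) - F(0) = (5*exp(4)) - (1) = -1 + 5*exp(4).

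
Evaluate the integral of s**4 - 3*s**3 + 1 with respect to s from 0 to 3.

-183/20

By the power rule, an antiderivative is F(s) = s**5/5 - 3*s**4/4 + s.
Then F(3) - F(0) = (-183/20) - (0) = -183/20.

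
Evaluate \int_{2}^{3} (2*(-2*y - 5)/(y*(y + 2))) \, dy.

-5*log(3) + log(5) + 3*log(2)

Factor the denominator: y**2 + 2*y = (y + 2)y.
Partial fractions: 2*(-2*y - 5)/(y*(y + 2)) = 1/(y + 2) - 5/y.
An antiderivative is F(y) = -5*log(y) + log(y + 2).
Then F(3) - F(2) = (-5*log(3) + log(5)) - (-log(8)) = -5*log(3) + log(5) + 3*log(2).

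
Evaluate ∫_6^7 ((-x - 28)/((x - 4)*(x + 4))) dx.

Factor the denominator: x**2 - 16 = (x + 4)(x - 4).
Partial fractions: (-x - 28)/((x - 4)*(x + 4)) = 3/(x + 4) - 4/(x - 4).
An antiderivative is F(x) = -4*log(x - 4) + 3*log(x + 4).
Then F(7) - F(6) = (-4*log(3) + 3*log(11)) - (-log(2) + 3*log(5)) = -3*log(5) - 4*log(3) + log(2) + 3*log(11).

-3*log(5) - 4*log(3) + log(2) + 3*log(11)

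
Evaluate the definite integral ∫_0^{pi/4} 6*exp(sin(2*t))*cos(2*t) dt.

-3 + 3*E

Let u = sin(2*t), so du = 2*cos(2*t) dt. When t = 0, u = 0; when t = pi/4, u = 1.
The integral becomes 3·∫ exp(u) du from 0 to 1, with antiderivative 3*exp(u).
Back in t: F(t) = 3*exp(sin(2*t)).
Then F(pi/4) - F(0) = (3*E) - (3) = -3 + 3*E.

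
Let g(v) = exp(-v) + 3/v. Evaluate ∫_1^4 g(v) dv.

An antiderivative is F(v) = 3*log(v) - exp(-v).
Then F(4) - F(1) = (-exp(-4) + 6*log(2)) - (-exp(-1)) = -exp(-4) + exp(-1) + 6*log(2).

-exp(-4) + exp(-1) + 6*log(2)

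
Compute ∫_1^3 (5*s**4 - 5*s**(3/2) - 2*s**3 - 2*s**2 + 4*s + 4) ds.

By the power rule, an antiderivative is F(s) = -2*s**(5/2) + s**5 - s**4/2 - 2*s**3/3 + 2*s**2 + 4*s.
Then F(3) - F(1) = (429/2 - 18*sqrt(3)) - (23/6) = 632/3 - 18*sqrt(3).

632/3 - 18*sqrt(3)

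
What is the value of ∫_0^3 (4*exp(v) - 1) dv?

An antiderivative is F(v) = -v + 4*exp(v).
Then F(3) - F(0) = (-3 + 4*exp(3)) - (4) = -7 + 4*exp(3).

-7 + 4*exp(3)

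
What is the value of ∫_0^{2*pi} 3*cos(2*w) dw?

0

An antiderivative is F(w) = 3*sin(2*w)/2.
Then F(2*pi) - F(0) = (0) - (0) = 0.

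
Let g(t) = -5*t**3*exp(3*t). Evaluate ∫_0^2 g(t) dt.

Integrate by parts 3 times (u = t^3, dv = -5*exp(3*t) dt).
An antiderivative is F(t) = (-45*t**3 + 45*t**2 - 30*t + 10)*exp(3*t)/27.
Then F(2) - F(0) = (-230*exp(6)/27) - (10/27) = -230*exp(6)/27 - 10/27.

-230*exp(6)/27 - 10/27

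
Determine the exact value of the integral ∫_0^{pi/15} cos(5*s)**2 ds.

Use the identity cos^2(5*s) = (1 + cos(10*s))/2.
An antiderivative is F(s) = s/2 + sin(10*s)/20.
Then F(pi/15) - F(0) = (sqrt(3)/40 + pi/30) - (0) = sqrt(3)/40 + pi/30.

sqrt(3)/40 + pi/30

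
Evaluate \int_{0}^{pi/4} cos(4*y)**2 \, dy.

pi/8

Use the identity cos^2(4*y) = (1 + cos(8*y))/2.
An antiderivative is F(y) = y/2 + sin(8*y)/16.
Then F(pi/4) - F(0) = (pi/8) - (0) = pi/8.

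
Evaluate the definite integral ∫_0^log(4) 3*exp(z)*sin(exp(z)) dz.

Let u = exp(z), so du = exp(z) dz. When z = 0, u = 1; when z = log(4), u = 4.
The integral becomes 3·∫ sin(u) du from 1 to 4, with antiderivative -3*cos(u).
Back in z: F(z) = -3*cos(exp(z)).
Then F(log(4)) - F(0) = (-3*cos(4)) - (-3*cos(1)) = 3*cos(1) - 3*cos(4).

3*cos(1) - 3*cos(4)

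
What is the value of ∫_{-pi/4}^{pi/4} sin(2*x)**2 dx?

pi/4

Use the identity sin^2(2*x) = (1 - cos(4*x))/2.
An antiderivative is F(x) = x/2 - sin(4*x)/8.
Then F(pi/4) - F(-pi/4) = (pi/8) - (-pi/8) = pi/4.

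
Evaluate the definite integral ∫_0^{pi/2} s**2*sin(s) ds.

Integrate by parts twice (u = s^2, dv = sin(s) ds).
An antiderivative is F(s) = -s**2*cos(s) + 2*s*sin(s) + 2*cos(s).
Then F(pi/2) - F(0) = (pi) - (2) = -2 + pi.

-2 + pi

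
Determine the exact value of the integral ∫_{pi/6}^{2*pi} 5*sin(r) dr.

An antiderivative is F(r) = -5*cos(r).
Then F(2*pi) - F(pi/6) = (-5) - (-5*sqrt(3)/2) = -5 + 5*sqrt(3)/2.

-5 + 5*sqrt(3)/2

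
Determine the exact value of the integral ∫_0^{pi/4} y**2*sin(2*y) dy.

Integrate by parts twice (u = y^2, dv = sin(2*y) dy).
An antiderivative is F(y) = -y**2*cos(2*y)/2 + y*sin(2*y)/2 + cos(2*y)/4.
Then F(pi/4) - F(0) = (pi/8) - (1/4) = -1/4 + pi/8.

-1/4 + pi/8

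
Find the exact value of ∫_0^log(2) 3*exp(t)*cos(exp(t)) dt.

Let u = exp(t), so du = exp(t) dt. When t = 0, u = 1; when t = log(2), u = 2.
The integral becomes 3·∫ cos(u) du from 1 to 2, with antiderivative 3*sin(u).
Back in t: F(t) = 3*sin(exp(t)).
Then F(log(2)) - F(0) = (3*sin(2)) - (3*sin(1)) = -3*sin(1) + 3*sin(2).

-3*sin(1) + 3*sin(2)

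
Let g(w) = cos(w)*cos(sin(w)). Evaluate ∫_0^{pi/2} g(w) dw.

sin(1)

Let u = sin(w), so du = cos(w) dw. When w = 0, u = 0; when w = pi/2, u = 1.
The integral becomes ∫ cos(u) du from 0 to 1, with antiderivative sin(u).
Back in w: F(w) = sin(sin(w)).
Then F(pi/2) - F(0) = (sin(1)) - (0) = sin(1).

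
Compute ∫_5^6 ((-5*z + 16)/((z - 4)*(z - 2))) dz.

Factor the denominator: z**2 - 6*z + 8 = (z - 2)(z - 4).
Partial fractions: (-5*z + 16)/((z - 4)*(z - 2)) = -3/(z - 2) - 2/(z - 4).
An antiderivative is F(z) = -2*log(z - 4) - 3*log(z - 2).
Then F(6) - F(5) = (-8*log(2)) - (-log(27)) = -8*log(2) + 3*log(3).

-8*log(2) + 3*log(3)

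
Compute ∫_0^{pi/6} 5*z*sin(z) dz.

Integrate by parts once (u = z, dv = 5*sin(z) dz).
An antiderivative is F(z) = -5*z*cos(z) + 5*sin(z).
Then F(pi/6) - F(0) = (-5*sqrt(3)*pi/12 + 5/2) - (0) = -5*sqrt(3)*pi/12 + 5/2.

-5*sqrt(3)*pi/12 + 5/2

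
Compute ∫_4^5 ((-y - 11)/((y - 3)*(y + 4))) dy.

Factor the denominator: y**2 + y - 12 = (y + 4)(y - 3).
Partial fractions: (-y - 11)/((y - 3)*(y + 4)) = 1/(y + 4) - 2/(y - 3).
An antiderivative is F(y) = -2*log(y - 3) + log(y + 4).
Then F(5) - F(4) = (log(9/4)) - (log(8)) = log(9/32).

log(9/32)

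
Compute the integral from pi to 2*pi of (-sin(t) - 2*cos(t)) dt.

An antiderivative is F(t) = -2*sin(t) + cos(t).
Then F(2*pi) - F(pi) = (1) - (-1) = 2.

2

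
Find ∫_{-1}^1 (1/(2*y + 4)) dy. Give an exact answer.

An antiderivative is F(y) = log(2*y + 4)/2.
Then F(1) - F(-1) = (log(6)/2) - (log(2)/2) = log(3)/2.

log(3)/2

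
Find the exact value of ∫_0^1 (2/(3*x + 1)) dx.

4*log(2)/3

An antiderivative is F(x) = 2*log(3*x + 1)/3.
Then F(1) - F(0) = (4*log(2)/3) - (0) = 4*log(2)/3.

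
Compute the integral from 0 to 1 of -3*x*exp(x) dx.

Integrate by parts once (u = x, dv = -3*exp(x) dx).
An antiderivative is F(x) = (-3*x + 3)*exp(x).
Then F(1) - F(0) = (0) - (3) = -3.

-3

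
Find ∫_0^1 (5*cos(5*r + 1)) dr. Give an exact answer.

-sin(1) + sin(6)

Let u = 5*r + 1, so du = 5 dr. When r = 0, u = 1; when r = 1, u = 6.
The integral becomes ∫ cos(u) du from 1 to 6, with antiderivative sin(u).
Back in r: F(r) = sin(5*r + 1).
Then F(1) - F(0) = (sin(6)) - (sin(1)) = -sin(1) + sin(6).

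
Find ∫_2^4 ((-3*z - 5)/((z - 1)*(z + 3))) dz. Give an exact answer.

log(5/63)

Factor the denominator: z**2 + 2*z - 3 = (z + 3)(z - 1).
Partial fractions: (-3*z - 5)/((z - 1)*(z + 3)) = -1/(z + 3) - 2/(z - 1).
An antiderivative is F(z) = -2*log(z - 1) - log(z + 3).
Then F(4) - F(2) = (-log(63)) - (-log(5)) = log(5/63).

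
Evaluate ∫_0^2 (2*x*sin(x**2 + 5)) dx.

Let u = x**2 + 5, so du = 2*x dx. When x = 0, u = 5; when x = 2, u = 9.
The integral becomes ∫ sin(u) du from 5 to 9, with antiderivative -cos(u).
Back in x: F(x) = -cos(x**2 + 5).
Then F(2) - F(0) = (-cos(9)) - (-cos(5)) = cos(5) - cos(9).

cos(5) - cos(9)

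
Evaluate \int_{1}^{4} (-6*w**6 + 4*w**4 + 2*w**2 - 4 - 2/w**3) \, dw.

By the power rule, an antiderivative is F(w) = -6*w**7/7 + 4*w**5/5 + 2*w**3/3 - 4*w + w**(-2).
Then F(4) - F(1) = (-22171799/1680) - (-251/105) = -7389261/560.

-7389261/560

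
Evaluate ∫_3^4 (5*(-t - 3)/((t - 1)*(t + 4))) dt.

Factor the denominator: t**2 + 3*t - 4 = (t + 4)(t - 1).
Partial fractions: 5*(-t - 3)/((t - 1)*(t + 4)) = -1/(t + 4) - 4/(t - 1).
An antiderivative is F(t) = -4*log(t - 1) - log(t + 4).
Then F(4) - F(3) = (-4*log(3) - 3*log(2)) - (-4*log(2) - log(7)) = log(14/81).

log(14/81)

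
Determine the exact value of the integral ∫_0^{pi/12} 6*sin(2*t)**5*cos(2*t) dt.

Let u = sin(2*t), so du = 2*cos(2*t) dt. When t = 0, u = 0; when t = pi/12, u = 1/2.
The integral becomes 3·∫ u**5 du from 0 to 1/2, with antiderivative u**6/2.
Back in t: F(t) = sin(2*t)**6/2.
Then F(pi/12) - F(0) = (1/128) - (0) = 1/128.

1/128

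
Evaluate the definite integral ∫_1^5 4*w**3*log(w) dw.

-156 + 625*log(5)

Integrate by parts once (u = ln w, dv = 4*w**3 dw).
An antiderivative is F(w) = w**4*(4*log(w) - 1)/4.
Then F(5) - F(1) = (-625/4 + 625*log(5)) - (-1/4) = -156 + 625*log(5).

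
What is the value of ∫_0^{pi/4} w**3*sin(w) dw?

sqrt(2)*(-384 - pi**3 + 12*pi**2 + 96*pi)/128

Integrate by parts 3 times (u = w^3, dv = sin(w) dw).
An antiderivative is F(w) = -w**3*cos(w) + 3*w**2*sin(w) + 6*w*cos(w) - 6*sin(w).
Then F(pi/4) - F(0) = (sqrt(2)*(-384 - pi**3 + 12*pi**2 + 96*pi)/128) - (0) = sqrt(2)*(-384 - pi**3 + 12*pi**2 + 96*pi)/128.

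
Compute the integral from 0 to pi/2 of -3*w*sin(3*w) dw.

Integrate by parts once (u = w, dv = -3*sin(3*w) dw).
An antiderivative is F(w) = w*cos(3*w) - sin(3*w)/3.
Then F(pi/2) - F(0) = (1/3) - (0) = 1/3.

1/3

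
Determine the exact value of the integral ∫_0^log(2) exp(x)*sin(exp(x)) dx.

Let u = exp(x), so du = exp(x) dx. When x = 0, u = 1; when x = log(2), u = 2.
The integral becomes ∫ sin(u) du from 1 to 2, with antiderivative -cos(u).
Back in x: F(x) = -cos(exp(x)).
Then F(log(2)) - F(0) = (-cos(2)) - (-cos(1)) = -cos(2) + cos(1).

-cos(2) + cos(1)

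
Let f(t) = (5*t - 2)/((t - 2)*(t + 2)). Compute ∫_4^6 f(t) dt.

Factor the denominator: t**2 - 4 = (t + 2)(t - 2).
Partial fractions: (5*t - 2)/((t - 2)*(t + 2)) = 3/(t + 2) + 2/(t - 2).
An antiderivative is F(t) = 2*log(t - 2) + 3*log(t + 2).
Then F(6) - F(4) = (13*log(2)) - (3*log(3) + 5*log(2)) = -3*log(3) + 8*log(2).

-3*log(3) + 8*log(2)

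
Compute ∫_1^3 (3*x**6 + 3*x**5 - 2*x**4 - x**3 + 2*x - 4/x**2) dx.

By the power rule, an antiderivative is F(x) = 3*x**7/7 + x**6/2 - 2*x**5/5 - x**4/4 + x**2 + 4/x.
Then F(3) - F(1) = (501761/420) - (739/140) = 124886/105.

124886/105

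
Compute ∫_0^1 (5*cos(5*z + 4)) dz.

Let u = 5*z + 4, so du = 5 dz. When z = 0, u = 4; when z = 1, u = 9.
The integral becomes ∫ cos(u) du from 4 to 9, with antiderivative sin(u).
Back in z: F(z) = sin(5*z + 4).
Then F(1) - F(0) = (sin(9)) - (sin(4)) = sin(9) - sin(4).

sin(9) - sin(4)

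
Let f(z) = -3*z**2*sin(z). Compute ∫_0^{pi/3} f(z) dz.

-sqrt(3)*pi + pi**2/6 + 3

Integrate by parts twice (u = z^2, dv = -3*sin(z) dz).
An antiderivative is F(z) = 3*z**2*cos(z) - 6*z*sin(z) - 6*cos(z).
Then F(pi/3) - F(0) = (-sqrt(3)*pi - 3 + pi**2/6) - (-6) = -sqrt(3)*pi + pi**2/6 + 3.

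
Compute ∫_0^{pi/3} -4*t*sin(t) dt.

Integrate by parts once (u = t, dv = -4*sin(t) dt).
An antiderivative is F(t) = 4*t*cos(t) - 4*sin(t).
Then F(pi/3) - F(0) = (-2*sqrt(3) + 2*pi/3) - (0) = -2*sqrt(3) + 2*pi/3.

-2*sqrt(3) + 2*pi/3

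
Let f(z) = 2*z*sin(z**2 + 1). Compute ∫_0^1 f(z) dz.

Let u = z**2 + 1, so du = 2*z dz. When z = 0, u = 1; when z = 1, u = 2.
The integral becomes ∫ sin(u) du from 1 to 2, with antiderivative -cos(u).
Back in z: F(z) = -cos(z**2 + 1).
Then F(1) - F(0) = (-cos(2)) - (-cos(1)) = -cos(2) + cos(1).

-cos(2) + cos(1)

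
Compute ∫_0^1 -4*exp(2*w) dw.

An antiderivative is F(w) = -2*exp(2*w).
Then F(1) - F(0) = (-2*exp(2)) - (-2) = 2 - 2*exp(2).

2 - 2*exp(2)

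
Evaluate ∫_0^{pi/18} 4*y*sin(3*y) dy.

-sqrt(3)*pi/27 + 2/9

Integrate by parts once (u = y, dv = 4*sin(3*y) dy).
An antiderivative is F(y) = -4*y*cos(3*y)/3 + 4*sin(3*y)/9.
Then F(pi/18) - F(0) = (-sqrt(3)*pi/27 + 2/9) - (0) = -sqrt(3)*pi/27 + 2/9.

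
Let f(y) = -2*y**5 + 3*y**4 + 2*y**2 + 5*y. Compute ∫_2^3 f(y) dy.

-699/10

By the power rule, an antiderivative is F(y) = -y**6/3 + 3*y**5/5 + 2*y**3/3 + 5*y**2/2.
Then F(3) - F(2) = (-567/10) - (66/5) = -699/10.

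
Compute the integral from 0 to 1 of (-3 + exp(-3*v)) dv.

-8/3 - exp(-3)/3

An antiderivative is F(v) = -3*v - exp(-3*v)/3.
Then F(1) - F(0) = (-3 - exp(-3)/3) - (-1/3) = -8/3 - exp(-3)/3.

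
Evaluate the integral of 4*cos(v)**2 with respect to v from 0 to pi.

Use the identity cos^2(v) = (1 + cos(2*v))/2.
An antiderivative is F(v) = 2*v + sin(2*v).
Then F(pi) - F(0) = (2*pi) - (0) = 2*pi.

2*pi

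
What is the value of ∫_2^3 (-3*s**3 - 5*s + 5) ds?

-225/4

By the power rule, an antiderivative is F(s) = -3*s**4/4 - 5*s**2/2 + 5*s.
Then F(3) - F(2) = (-273/4) - (-12) = -225/4.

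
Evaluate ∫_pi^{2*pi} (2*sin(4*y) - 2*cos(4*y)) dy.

An antiderivative is F(y) = -sin(4*y)/2 - cos(4*y)/2.
Then F(2*pi) - F(pi) = (-1/2) - (-1/2) = 0.

0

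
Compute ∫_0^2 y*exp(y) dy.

Integrate by parts once (u = y, dv = exp(y) dy).
An antiderivative is F(y) = (y - 1)*exp(y).
Then F(2) - F(0) = (exp(2)) - (-1) = 1 + exp(2).

1 + exp(2)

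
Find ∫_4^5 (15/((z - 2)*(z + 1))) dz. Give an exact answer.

-10*log(2) + 5*log(5)

Factor the denominator: z**2 - z - 2 = (z + 1)(z - 2).
Partial fractions: 15/((z - 2)*(z + 1)) = -5/(z + 1) + 5/(z - 2).
An antiderivative is F(z) = 5*log(z - 2) - 5*log(z + 1).
Then F(5) - F(4) = (-log(32)) - (-5*log(5) + 5*log(2)) = -10*log(2) + 5*log(5).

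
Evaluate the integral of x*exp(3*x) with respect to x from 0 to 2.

1/9 + 5*exp(6)/9

Integrate by parts once (u = x, dv = exp(3*x) dx).
An antiderivative is F(x) = (3*x - 1)*exp(3*x)/9.
Then F(2) - F(0) = (5*exp(6)/9) - (-1/9) = 1/9 + 5*exp(6)/9.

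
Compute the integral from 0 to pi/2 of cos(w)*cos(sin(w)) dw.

Let u = sin(w), so du = cos(w) dw. When w = 0, u = 0; when w = pi/2, u = 1.
The integral becomes ∫ cos(u) du from 0 to 1, with antiderivative sin(u).
Back in w: F(w) = sin(sin(w)).
Then F(pi/2) - F(0) = (sin(1)) - (0) = sin(1).

sin(1)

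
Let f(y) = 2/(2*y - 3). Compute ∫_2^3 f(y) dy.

log(3)

An antiderivative is F(y) = log(2*y - 3).
Then F(3) - F(2) = (log(3)) - (0) = log(3).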